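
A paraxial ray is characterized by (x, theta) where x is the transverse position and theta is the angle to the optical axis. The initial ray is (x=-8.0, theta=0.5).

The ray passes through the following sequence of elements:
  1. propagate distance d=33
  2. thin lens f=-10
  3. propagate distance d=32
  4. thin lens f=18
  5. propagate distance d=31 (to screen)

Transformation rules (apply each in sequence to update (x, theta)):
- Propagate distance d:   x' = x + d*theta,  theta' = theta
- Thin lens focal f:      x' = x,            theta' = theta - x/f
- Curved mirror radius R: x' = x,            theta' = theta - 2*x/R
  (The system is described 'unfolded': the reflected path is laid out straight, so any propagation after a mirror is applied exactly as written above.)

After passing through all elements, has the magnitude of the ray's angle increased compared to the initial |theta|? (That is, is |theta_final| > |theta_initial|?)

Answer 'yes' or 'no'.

Initial: x=-8.0000 theta=0.5000
After 1 (propagate distance d=33): x=8.5000 theta=0.5000
After 2 (thin lens f=-10): x=8.5000 theta=1.3500
After 3 (propagate distance d=32): x=51.7000 theta=1.3500
After 4 (thin lens f=18): x=51.7000 theta=-137/90 (≈-1.5222)
After 5 (propagate distance d=31 (to screen)): x=203/45 (≈4.5111) theta=-137/90 (≈-1.5222)
|theta_initial|=0.5000 |theta_final|=137/90 (≈1.5222) -> increased

Answer: yes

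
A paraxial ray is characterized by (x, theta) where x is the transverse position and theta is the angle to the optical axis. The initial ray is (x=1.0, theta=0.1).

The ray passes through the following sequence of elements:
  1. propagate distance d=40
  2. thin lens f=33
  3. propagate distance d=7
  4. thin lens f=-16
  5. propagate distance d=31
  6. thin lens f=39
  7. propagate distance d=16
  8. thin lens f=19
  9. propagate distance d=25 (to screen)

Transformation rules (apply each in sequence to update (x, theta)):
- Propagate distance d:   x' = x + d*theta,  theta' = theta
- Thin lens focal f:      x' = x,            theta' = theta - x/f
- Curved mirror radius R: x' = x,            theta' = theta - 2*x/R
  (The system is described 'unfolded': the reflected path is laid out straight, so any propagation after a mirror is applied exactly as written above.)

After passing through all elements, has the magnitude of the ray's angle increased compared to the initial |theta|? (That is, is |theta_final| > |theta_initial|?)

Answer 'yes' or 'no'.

Initial: x=1.0000 theta=0.1000
After 1 (propagate distance d=40): x=5.0000 theta=0.1000
After 2 (thin lens f=33): x=5.0000 theta=-17/330 (≈-0.0515)
After 3 (propagate distance d=7): x=1531/330 (≈4.6394) theta=-17/330 (≈-0.0515)
After 4 (thin lens f=-16): x=1531/330 (≈4.6394) theta=1259/5280 (≈0.2384)
After 5 (propagate distance d=31): x=385/32 (≈12.0313) theta=1259/5280 (≈0.2384)
After 6 (thin lens f=39): x=385/32 (≈12.0313) theta=-601/8580 (≈-0.0700)
After 7 (propagate distance d=16): x=748897/68640 (≈10.9105) theta=-601/8580 (≈-0.0700)
After 8 (thin lens f=19): x=748897/68640 (≈10.9105) theta=-280083/434720 (≈-0.6443)
After 9 (propagate distance d=25 (to screen)): x=-3388591/652080 (≈-5.1966) theta=-280083/434720 (≈-0.6443)
|theta_initial|=0.1000 |theta_final|=280083/434720 (≈0.6443) -> increased

Answer: yes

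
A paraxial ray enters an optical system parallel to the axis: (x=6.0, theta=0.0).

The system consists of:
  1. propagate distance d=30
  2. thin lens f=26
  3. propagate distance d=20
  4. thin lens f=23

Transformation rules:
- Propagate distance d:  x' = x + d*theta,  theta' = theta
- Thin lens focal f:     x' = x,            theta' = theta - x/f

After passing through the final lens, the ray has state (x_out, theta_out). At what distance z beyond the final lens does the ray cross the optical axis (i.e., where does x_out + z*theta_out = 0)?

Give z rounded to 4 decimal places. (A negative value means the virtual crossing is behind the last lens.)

Initial: x=6.0000 theta=0.0000
After 1 (propagate distance d=30): x=6.0000 theta=0.0000
After 2 (thin lens f=26): x=6.0000 theta=-3/13 (≈-0.2308)
After 3 (propagate distance d=20): x=18/13 (≈1.3846) theta=-3/13 (≈-0.2308)
After 4 (thin lens f=23): x=18/13 (≈1.3846) theta=-87/299 (≈-0.2910)
z_focus = -x_out/theta_out = -(18/13)/(-87/299) = 138/29 ≈ 4.7586
Rounded to 4 decimal places: z = 4.7586

Answer: 4.7586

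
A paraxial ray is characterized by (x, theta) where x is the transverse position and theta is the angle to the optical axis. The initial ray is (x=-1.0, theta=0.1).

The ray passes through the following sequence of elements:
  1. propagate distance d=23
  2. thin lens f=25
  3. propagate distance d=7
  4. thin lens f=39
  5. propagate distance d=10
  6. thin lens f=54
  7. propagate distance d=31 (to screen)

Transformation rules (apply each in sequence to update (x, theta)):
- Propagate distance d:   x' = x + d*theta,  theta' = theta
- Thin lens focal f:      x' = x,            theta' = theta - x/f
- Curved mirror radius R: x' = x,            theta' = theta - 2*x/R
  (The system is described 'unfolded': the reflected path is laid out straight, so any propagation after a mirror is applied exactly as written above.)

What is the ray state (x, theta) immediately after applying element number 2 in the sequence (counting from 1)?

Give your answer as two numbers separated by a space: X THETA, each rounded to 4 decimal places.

Answer: 1.3000 0.0480

Derivation:
Initial: x=-1.0000 theta=0.1000
After 1 (propagate distance d=23): x=1.3000 theta=0.1000
After 2 (thin lens f=25): x=1.3000 theta=0.0480
Rounded to 4 decimal places: x = 1.3000, theta = 0.0480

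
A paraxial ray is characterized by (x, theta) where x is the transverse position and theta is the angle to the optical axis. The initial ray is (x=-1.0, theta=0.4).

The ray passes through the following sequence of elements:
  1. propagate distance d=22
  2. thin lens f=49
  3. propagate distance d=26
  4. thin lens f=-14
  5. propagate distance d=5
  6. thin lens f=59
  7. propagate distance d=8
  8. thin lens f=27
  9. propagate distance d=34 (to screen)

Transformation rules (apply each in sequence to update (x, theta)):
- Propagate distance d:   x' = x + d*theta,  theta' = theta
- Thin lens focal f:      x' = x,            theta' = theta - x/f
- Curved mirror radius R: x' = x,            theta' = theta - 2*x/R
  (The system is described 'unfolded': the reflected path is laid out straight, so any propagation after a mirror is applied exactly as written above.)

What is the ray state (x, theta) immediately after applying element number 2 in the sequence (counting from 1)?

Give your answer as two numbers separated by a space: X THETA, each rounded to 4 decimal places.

Initial: x=-1.0000 theta=0.4000
After 1 (propagate distance d=22): x=7.8000 theta=0.4000
After 2 (thin lens f=49): x=7.8000 theta=59/245 (≈0.2408)
Rounded to 4 decimal places: x = 7.8000, theta = 0.2408

Answer: 7.8000 0.2408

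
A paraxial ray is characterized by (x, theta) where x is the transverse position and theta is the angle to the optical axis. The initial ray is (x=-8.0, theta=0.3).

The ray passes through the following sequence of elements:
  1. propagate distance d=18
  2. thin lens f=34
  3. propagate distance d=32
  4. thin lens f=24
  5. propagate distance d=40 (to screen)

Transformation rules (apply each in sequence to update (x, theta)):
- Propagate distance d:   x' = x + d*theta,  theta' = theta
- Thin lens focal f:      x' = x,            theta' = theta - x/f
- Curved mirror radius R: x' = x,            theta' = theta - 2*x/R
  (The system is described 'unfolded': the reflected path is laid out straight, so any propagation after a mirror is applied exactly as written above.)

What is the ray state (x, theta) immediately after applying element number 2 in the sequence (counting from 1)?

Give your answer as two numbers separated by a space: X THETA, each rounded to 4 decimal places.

Answer: -2.6000 0.3765

Derivation:
Initial: x=-8.0000 theta=0.3000
After 1 (propagate distance d=18): x=-2.6000 theta=0.3000
After 2 (thin lens f=34): x=-2.6000 theta=32/85 (≈0.3765)
Rounded to 4 decimal places: x = -2.6000, theta = 0.3765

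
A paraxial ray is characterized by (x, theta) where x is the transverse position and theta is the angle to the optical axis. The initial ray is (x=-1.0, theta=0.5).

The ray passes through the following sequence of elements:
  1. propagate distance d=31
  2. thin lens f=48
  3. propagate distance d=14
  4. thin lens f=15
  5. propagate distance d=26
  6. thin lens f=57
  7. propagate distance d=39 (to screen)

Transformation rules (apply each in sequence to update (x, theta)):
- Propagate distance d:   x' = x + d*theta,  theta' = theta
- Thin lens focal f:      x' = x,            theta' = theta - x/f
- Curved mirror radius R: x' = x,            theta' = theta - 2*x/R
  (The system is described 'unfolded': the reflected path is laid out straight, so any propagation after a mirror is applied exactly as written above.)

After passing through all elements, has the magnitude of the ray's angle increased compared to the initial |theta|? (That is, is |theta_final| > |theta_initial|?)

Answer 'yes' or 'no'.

Initial: x=-1.0000 theta=0.5000
After 1 (propagate distance d=31): x=14.5000 theta=0.5000
After 2 (thin lens f=48): x=14.5000 theta=19/96 (≈0.1979)
After 3 (propagate distance d=14): x=829/48 (≈17.2708) theta=19/96 (≈0.1979)
After 4 (thin lens f=15): x=829/48 (≈17.2708) theta=-1373/1440 (≈-0.9535)
After 5 (propagate distance d=26): x=-2707/360 (≈-7.5194) theta=-1373/1440 (≈-0.9535)
After 6 (thin lens f=57): x=-2707/360 (≈-7.5194) theta=-67433/82080 (≈-0.8216)
After 7 (propagate distance d=39 (to screen)): x=-360787/9120 (≈-39.5600) theta=-67433/82080 (≈-0.8216)
|theta_initial|=0.5000 |theta_final|=67433/82080 (≈0.8216) -> increased

Answer: yes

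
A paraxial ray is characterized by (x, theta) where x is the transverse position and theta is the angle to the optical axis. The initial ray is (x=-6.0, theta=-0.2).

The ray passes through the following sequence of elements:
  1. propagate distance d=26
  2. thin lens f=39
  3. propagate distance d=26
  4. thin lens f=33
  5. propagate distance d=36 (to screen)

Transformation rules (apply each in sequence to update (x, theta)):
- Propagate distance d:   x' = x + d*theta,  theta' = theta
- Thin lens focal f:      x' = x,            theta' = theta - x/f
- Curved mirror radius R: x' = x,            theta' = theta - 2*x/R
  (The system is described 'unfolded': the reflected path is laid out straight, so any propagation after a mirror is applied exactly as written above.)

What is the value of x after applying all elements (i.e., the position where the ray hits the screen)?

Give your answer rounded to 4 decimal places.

Answer: 3.9506

Derivation:
Initial: x=-6.0000 theta=-0.2000
After 1 (propagate distance d=26): x=-11.2000 theta=-0.2000
After 2 (thin lens f=39): x=-11.2000 theta=17/195 (≈0.0872)
After 3 (propagate distance d=26): x=-134/15 (≈-8.9333) theta=17/195 (≈0.0872)
After 4 (thin lens f=33): x=-134/15 (≈-8.9333) theta=2303/6435 (≈0.3579)
After 5 (propagate distance d=36 (to screen)): x=8474/2145 (≈3.9506) theta=2303/6435 (≈0.3579)
Rounded to 4 decimal places: x = 3.9506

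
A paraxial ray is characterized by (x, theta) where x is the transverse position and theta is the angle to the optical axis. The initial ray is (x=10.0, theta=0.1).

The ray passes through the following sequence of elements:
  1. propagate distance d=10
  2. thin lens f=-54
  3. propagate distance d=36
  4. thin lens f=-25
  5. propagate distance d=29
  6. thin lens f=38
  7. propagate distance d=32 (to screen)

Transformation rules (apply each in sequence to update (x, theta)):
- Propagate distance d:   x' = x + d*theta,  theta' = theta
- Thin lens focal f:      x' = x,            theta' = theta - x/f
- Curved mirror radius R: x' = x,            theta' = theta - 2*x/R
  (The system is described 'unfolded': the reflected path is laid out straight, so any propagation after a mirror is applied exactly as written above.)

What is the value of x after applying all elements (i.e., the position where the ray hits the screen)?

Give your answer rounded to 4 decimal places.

Answer: 46.6642

Derivation:
Initial: x=10.0000 theta=0.1000
After 1 (propagate distance d=10): x=11.0000 theta=0.1000
After 2 (thin lens f=-54): x=11.0000 theta=41/135 (≈0.3037)
After 3 (propagate distance d=36): x=329/15 (≈21.9333) theta=41/135 (≈0.3037)
After 4 (thin lens f=-25): x=329/15 (≈21.9333) theta=3986/3375 (≈1.1810)
After 5 (propagate distance d=29): x=189619/3375 (≈56.1834) theta=3986/3375 (≈1.1810)
After 6 (thin lens f=38): x=189619/3375 (≈56.1834) theta=-1413/4750 (≈-0.2975)
After 7 (propagate distance d=32 (to screen)): x=598469/12825 (≈46.6642) theta=-1413/4750 (≈-0.2975)
Rounded to 4 decimal places: x = 46.6642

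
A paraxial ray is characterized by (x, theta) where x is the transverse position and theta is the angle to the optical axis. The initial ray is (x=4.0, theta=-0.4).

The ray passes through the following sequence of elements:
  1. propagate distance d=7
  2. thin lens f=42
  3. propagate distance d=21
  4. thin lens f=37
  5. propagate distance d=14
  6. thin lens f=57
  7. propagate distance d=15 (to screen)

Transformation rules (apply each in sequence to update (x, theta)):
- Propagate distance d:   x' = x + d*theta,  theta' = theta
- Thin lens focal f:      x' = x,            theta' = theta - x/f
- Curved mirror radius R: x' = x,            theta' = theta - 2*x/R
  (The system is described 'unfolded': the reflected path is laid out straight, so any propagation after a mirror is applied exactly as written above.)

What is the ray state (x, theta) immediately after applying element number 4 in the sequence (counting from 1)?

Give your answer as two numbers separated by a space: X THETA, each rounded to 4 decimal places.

Initial: x=4.0000 theta=-0.4000
After 1 (propagate distance d=7): x=1.2000 theta=-0.4000
After 2 (thin lens f=42): x=1.2000 theta=-3/7 (≈-0.4286)
After 3 (propagate distance d=21): x=-7.8000 theta=-3/7 (≈-0.4286)
After 4 (thin lens f=37): x=-7.8000 theta=-282/1295 (≈-0.2178)
Rounded to 4 decimal places: x = -7.8000, theta = -0.2178

Answer: -7.8000 -0.2178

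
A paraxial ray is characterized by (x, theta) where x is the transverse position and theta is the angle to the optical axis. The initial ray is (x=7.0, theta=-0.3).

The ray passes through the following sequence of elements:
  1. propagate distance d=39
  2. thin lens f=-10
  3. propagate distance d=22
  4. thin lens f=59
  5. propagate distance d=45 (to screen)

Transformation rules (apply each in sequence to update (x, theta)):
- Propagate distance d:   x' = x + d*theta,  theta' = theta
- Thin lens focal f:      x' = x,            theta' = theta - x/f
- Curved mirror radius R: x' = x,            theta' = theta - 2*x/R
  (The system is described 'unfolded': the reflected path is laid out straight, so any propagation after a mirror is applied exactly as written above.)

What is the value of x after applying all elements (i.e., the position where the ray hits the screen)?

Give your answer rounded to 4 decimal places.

Initial: x=7.0000 theta=-0.3000
After 1 (propagate distance d=39): x=-4.7000 theta=-0.3000
After 2 (thin lens f=-10): x=-4.7000 theta=-0.7700
After 3 (propagate distance d=22): x=-21.6400 theta=-0.7700
After 4 (thin lens f=59): x=-21.6400 theta=-2379/5900 (≈-0.4032)
After 5 (propagate distance d=45 (to screen)): x=-234731/5900 (≈-39.7849) theta=-2379/5900 (≈-0.4032)
Rounded to 4 decimal places: x = -39.7849

Answer: -39.7849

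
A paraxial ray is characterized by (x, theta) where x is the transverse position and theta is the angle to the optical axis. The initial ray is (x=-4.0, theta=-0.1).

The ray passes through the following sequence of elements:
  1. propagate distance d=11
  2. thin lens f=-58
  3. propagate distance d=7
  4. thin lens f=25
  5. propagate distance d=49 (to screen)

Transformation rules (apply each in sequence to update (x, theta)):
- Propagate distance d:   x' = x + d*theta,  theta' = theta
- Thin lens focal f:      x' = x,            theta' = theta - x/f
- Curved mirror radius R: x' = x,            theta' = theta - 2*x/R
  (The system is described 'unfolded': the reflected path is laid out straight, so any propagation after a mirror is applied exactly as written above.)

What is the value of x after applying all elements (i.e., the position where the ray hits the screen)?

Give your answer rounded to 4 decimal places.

Answer: -3.0497

Derivation:
Initial: x=-4.0000 theta=-0.1000
After 1 (propagate distance d=11): x=-5.1000 theta=-0.1000
After 2 (thin lens f=-58): x=-5.1000 theta=-109/580 (≈-0.1879)
After 3 (propagate distance d=7): x=-3721/580 (≈-6.4155) theta=-109/580 (≈-0.1879)
After 4 (thin lens f=25): x=-3721/580 (≈-6.4155) theta=249/3625 (≈0.0687)
After 5 (propagate distance d=49 (to screen)): x=-44221/14500 (≈-3.0497) theta=249/3625 (≈0.0687)
Rounded to 4 decimal places: x = -3.0497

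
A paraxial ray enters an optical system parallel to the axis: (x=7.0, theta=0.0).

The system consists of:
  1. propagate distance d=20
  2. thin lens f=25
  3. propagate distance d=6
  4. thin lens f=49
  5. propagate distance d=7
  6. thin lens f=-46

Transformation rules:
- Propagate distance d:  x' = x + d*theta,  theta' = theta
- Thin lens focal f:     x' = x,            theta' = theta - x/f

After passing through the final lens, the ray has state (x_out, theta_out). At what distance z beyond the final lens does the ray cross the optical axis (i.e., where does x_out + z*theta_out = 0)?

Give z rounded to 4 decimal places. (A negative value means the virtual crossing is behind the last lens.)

Initial: x=7.0000 theta=0.0000
After 1 (propagate distance d=20): x=7.0000 theta=0.0000
After 2 (thin lens f=25): x=7.0000 theta=-0.2800
After 3 (propagate distance d=6): x=5.3200 theta=-0.2800
After 4 (thin lens f=49): x=5.3200 theta=-68/175 (≈-0.3886)
After 5 (propagate distance d=7): x=2.6000 theta=-68/175 (≈-0.3886)
After 6 (thin lens f=-46): x=2.6000 theta=-2673/8050 (≈-0.3320)
z_focus = -x_out/theta_out = -(2.6000)/(-2673/8050) = 20930/2673 ≈ 7.8302
Rounded to 4 decimal places: z = 7.8302

Answer: 7.8302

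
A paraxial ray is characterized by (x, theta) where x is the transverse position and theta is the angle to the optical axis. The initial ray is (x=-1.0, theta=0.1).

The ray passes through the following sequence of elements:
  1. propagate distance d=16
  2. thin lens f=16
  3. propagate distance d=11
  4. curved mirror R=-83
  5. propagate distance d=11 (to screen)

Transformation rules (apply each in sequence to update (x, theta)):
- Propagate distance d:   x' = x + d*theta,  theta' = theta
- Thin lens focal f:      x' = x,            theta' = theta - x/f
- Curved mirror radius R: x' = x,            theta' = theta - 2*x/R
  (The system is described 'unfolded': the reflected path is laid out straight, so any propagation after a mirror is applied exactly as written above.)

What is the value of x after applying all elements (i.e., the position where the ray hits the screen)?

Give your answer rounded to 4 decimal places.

Answer: 2.3163

Derivation:
Initial: x=-1.0000 theta=0.1000
After 1 (propagate distance d=16): x=0.6000 theta=0.1000
After 2 (thin lens f=16): x=0.6000 theta=0.0625
After 3 (propagate distance d=11): x=1.2875 theta=0.0625
After 4 (curved mirror R=-83): x=1.2875 theta=621/6640 (≈0.0935)
After 5 (propagate distance d=11 (to screen)): x=769/332 (≈2.3163) theta=621/6640 (≈0.0935)
Rounded to 4 decimal places: x = 2.3163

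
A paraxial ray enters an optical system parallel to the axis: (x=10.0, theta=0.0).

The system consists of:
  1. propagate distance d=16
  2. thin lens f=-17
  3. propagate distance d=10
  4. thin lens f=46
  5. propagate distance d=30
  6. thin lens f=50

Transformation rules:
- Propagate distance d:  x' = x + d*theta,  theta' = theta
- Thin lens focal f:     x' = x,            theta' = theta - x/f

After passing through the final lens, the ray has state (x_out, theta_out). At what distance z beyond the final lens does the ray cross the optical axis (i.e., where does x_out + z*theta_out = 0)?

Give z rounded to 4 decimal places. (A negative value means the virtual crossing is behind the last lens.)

Initial: x=10.0000 theta=0.0000
After 1 (propagate distance d=16): x=10.0000 theta=0.0000
After 2 (thin lens f=-17): x=10.0000 theta=10/17 (≈0.5882)
After 3 (propagate distance d=10): x=270/17 (≈15.8824) theta=10/17 (≈0.5882)
After 4 (thin lens f=46): x=270/17 (≈15.8824) theta=95/391 (≈0.2430)
After 5 (propagate distance d=30): x=9060/391 (≈23.1714) theta=95/391 (≈0.2430)
After 6 (thin lens f=50): x=9060/391 (≈23.1714) theta=-431/1955 (≈-0.2205)
z_focus = -x_out/theta_out = -(9060/391)/(-431/1955) = 45300/431 ≈ 105.1044
Rounded to 4 decimal places: z = 105.1044

Answer: 105.1044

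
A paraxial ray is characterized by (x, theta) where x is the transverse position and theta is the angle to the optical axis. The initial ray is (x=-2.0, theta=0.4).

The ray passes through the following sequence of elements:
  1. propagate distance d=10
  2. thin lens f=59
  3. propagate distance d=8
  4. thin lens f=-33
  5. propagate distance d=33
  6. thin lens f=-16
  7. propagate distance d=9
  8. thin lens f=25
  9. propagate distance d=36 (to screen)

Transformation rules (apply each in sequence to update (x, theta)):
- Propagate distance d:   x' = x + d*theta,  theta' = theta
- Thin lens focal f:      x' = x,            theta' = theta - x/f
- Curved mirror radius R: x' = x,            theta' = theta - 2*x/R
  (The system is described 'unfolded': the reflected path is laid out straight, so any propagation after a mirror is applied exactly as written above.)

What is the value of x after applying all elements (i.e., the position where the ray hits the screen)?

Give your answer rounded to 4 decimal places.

Answer: 50.7950

Derivation:
Initial: x=-2.0000 theta=0.4000
After 1 (propagate distance d=10): x=2.0000 theta=0.4000
After 2 (thin lens f=59): x=2.0000 theta=108/295 (≈0.3661)
After 3 (propagate distance d=8): x=1454/295 (≈4.9288) theta=108/295 (≈0.3661)
After 4 (thin lens f=-33): x=1454/295 (≈4.9288) theta=5018/9735 (≈0.5155)
After 5 (propagate distance d=33): x=6472/295 (≈21.9390) theta=5018/9735 (≈0.5155)
After 6 (thin lens f=-16): x=6472/295 (≈21.9390) theta=36733/19470 (≈1.8866)
After 7 (propagate distance d=9): x=252583/6490 (≈38.9188) theta=36733/19470 (≈1.8866)
After 8 (thin lens f=25): x=252583/6490 (≈38.9188) theta=80288/243375 (≈0.3299)
After 9 (propagate distance d=36 (to screen)): x=8241487/162250 (≈50.7950) theta=80288/243375 (≈0.3299)
Rounded to 4 decimal places: x = 50.7950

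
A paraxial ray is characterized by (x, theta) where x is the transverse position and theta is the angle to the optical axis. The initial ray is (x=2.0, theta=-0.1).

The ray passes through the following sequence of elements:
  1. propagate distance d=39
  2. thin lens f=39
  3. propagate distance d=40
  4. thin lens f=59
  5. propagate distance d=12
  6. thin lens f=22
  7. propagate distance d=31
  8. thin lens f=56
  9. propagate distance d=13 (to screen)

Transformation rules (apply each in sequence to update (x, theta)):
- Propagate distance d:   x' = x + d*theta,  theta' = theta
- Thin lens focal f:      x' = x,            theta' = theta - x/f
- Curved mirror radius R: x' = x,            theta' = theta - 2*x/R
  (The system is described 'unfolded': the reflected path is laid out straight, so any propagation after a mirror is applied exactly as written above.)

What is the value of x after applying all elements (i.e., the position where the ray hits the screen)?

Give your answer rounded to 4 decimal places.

Initial: x=2.0000 theta=-0.1000
After 1 (propagate distance d=39): x=-1.9000 theta=-0.1000
After 2 (thin lens f=39): x=-1.9000 theta=-2/39 (≈-0.0513)
After 3 (propagate distance d=40): x=-1541/390 (≈-3.9513) theta=-2/39 (≈-0.0513)
After 4 (thin lens f=59): x=-1541/390 (≈-3.9513) theta=361/23010 (≈0.0157)
After 5 (propagate distance d=12): x=-86587/23010 (≈-3.7630) theta=361/23010 (≈0.0157)
After 6 (thin lens f=22): x=-86587/23010 (≈-3.7630) theta=94529/506220 (≈0.1867)
After 7 (propagate distance d=31): x=205097/101244 (≈2.0258) theta=94529/506220 (≈0.1867)
After 8 (thin lens f=56): x=205097/101244 (≈2.0258) theta=1422713/9449440 (≈0.1506)
After 9 (propagate distance d=13 (to screen)): x=112912967/28348320 (≈3.9831) theta=1422713/9449440 (≈0.1506)
Rounded to 4 decimal places: x = 3.9831

Answer: 3.9831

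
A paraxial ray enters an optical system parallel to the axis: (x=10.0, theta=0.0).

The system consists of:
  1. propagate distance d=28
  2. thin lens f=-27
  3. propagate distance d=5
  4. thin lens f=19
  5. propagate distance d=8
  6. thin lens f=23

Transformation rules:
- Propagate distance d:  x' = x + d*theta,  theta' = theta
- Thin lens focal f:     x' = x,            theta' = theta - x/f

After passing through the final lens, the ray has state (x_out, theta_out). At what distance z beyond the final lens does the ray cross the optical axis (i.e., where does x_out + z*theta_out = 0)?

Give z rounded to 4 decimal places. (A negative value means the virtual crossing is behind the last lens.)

Answer: 14.4359

Derivation:
Initial: x=10.0000 theta=0.0000
After 1 (propagate distance d=28): x=10.0000 theta=0.0000
After 2 (thin lens f=-27): x=10.0000 theta=10/27 (≈0.3704)
After 3 (propagate distance d=5): x=320/27 (≈11.8519) theta=10/27 (≈0.3704)
After 4 (thin lens f=19): x=320/27 (≈11.8519) theta=-130/513 (≈-0.2534)
After 5 (propagate distance d=8): x=560/57 (≈9.8246) theta=-130/513 (≈-0.2534)
After 6 (thin lens f=23): x=560/57 (≈9.8246) theta=-8030/11799 (≈-0.6806)
z_focus = -x_out/theta_out = -(560/57)/(-8030/11799) = 11592/803 ≈ 14.4359
Rounded to 4 decimal places: z = 14.4359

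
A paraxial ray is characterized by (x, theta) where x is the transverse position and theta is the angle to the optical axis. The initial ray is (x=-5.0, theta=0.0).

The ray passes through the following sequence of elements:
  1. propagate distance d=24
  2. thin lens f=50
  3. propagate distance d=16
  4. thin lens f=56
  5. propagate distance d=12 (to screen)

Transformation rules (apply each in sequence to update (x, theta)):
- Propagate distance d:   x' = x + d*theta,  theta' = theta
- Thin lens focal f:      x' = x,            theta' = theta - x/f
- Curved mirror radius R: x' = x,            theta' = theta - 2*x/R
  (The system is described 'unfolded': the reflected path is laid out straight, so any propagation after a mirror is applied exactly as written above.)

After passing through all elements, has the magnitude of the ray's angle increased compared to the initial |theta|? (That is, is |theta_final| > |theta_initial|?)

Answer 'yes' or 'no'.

Initial: x=-5.0000 theta=0.0000
After 1 (propagate distance d=24): x=-5.0000 theta=0.0000
After 2 (thin lens f=50): x=-5.0000 theta=0.1000
After 3 (propagate distance d=16): x=-3.4000 theta=0.1000
After 4 (thin lens f=56): x=-3.4000 theta=9/56 (≈0.1607)
After 5 (propagate distance d=12 (to screen)): x=-103/70 (≈-1.4714) theta=9/56 (≈0.1607)
|theta_initial|=0.0000 |theta_final|=9/56 (≈0.1607) -> increased

Answer: yes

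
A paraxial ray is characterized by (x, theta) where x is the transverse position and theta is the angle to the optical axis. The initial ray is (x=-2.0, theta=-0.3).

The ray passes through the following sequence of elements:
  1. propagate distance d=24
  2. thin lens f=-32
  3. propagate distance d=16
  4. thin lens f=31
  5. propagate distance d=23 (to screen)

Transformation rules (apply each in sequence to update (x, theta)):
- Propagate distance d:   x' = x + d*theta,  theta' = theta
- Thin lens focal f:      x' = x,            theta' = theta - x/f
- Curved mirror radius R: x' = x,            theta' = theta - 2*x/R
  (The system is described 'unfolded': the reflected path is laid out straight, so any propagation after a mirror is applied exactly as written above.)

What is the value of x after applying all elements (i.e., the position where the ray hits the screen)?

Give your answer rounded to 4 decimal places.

Initial: x=-2.0000 theta=-0.3000
After 1 (propagate distance d=24): x=-9.2000 theta=-0.3000
After 2 (thin lens f=-32): x=-9.2000 theta=-0.5875
After 3 (propagate distance d=16): x=-18.6000 theta=-0.5875
After 4 (thin lens f=31): x=-18.6000 theta=0.0125
After 5 (propagate distance d=23 (to screen)): x=-18.3125 theta=0.0125
Rounded to 4 decimal places: x = -18.3125

Answer: -18.3125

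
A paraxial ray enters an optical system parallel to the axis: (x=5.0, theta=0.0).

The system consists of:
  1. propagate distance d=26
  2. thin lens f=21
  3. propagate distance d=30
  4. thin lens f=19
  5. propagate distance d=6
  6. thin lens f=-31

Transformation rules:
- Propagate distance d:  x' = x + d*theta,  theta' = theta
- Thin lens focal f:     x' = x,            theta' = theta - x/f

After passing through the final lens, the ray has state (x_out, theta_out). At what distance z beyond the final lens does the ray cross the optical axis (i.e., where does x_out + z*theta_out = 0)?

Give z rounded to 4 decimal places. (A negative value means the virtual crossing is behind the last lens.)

Answer: -13.2366

Derivation:
Initial: x=5.0000 theta=0.0000
After 1 (propagate distance d=26): x=5.0000 theta=0.0000
After 2 (thin lens f=21): x=5.0000 theta=-5/21 (≈-0.2381)
After 3 (propagate distance d=30): x=-15/7 (≈-2.1429) theta=-5/21 (≈-0.2381)
After 4 (thin lens f=19): x=-15/7 (≈-2.1429) theta=-50/399 (≈-0.1253)
After 5 (propagate distance d=6): x=-55/19 (≈-2.8947) theta=-50/399 (≈-0.1253)
After 6 (thin lens f=-31): x=-55/19 (≈-2.8947) theta=-2705/12369 (≈-0.2187)
z_focus = -x_out/theta_out = -(-55/19)/(-2705/12369) = -7161/541 ≈ -13.2366
Rounded to 4 decimal places: z = -13.2366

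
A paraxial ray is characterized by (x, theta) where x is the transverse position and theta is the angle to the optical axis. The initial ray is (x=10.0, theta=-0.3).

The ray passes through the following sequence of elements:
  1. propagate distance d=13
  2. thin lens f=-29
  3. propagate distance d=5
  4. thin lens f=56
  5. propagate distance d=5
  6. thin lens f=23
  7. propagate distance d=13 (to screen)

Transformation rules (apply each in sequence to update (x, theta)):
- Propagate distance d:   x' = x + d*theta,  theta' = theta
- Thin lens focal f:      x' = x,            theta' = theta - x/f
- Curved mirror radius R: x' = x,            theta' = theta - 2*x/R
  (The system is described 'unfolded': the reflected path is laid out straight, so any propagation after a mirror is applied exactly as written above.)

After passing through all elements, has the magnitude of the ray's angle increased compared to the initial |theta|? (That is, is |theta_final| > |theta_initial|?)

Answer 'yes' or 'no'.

Initial: x=10.0000 theta=-0.3000
After 1 (propagate distance d=13): x=6.1000 theta=-0.3000
After 2 (thin lens f=-29): x=6.1000 theta=-13/145 (≈-0.0897)
After 3 (propagate distance d=5): x=1639/290 (≈5.6517) theta=-13/145 (≈-0.0897)
After 4 (thin lens f=56): x=1639/290 (≈5.6517) theta=-619/3248 (≈-0.1906)
After 5 (propagate distance d=5): x=76309/16240 (≈4.6988) theta=-619/3248 (≈-0.1906)
After 6 (thin lens f=23): x=76309/16240 (≈4.6988) theta=-2543/6440 (≈-0.3949)
After 7 (propagate distance d=13 (to screen)): x=-32463/74704 (≈-0.4346) theta=-2543/6440 (≈-0.3949)
|theta_initial|=0.3000 |theta_final|=2543/6440 (≈0.3949) -> increased

Answer: yes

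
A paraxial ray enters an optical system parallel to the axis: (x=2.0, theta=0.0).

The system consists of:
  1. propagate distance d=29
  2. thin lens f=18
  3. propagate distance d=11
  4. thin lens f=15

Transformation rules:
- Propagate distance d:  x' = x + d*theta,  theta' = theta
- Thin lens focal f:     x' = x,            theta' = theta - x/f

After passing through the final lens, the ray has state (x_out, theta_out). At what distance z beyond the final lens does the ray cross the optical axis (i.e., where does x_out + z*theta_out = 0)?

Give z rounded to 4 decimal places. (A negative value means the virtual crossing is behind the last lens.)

Initial: x=2.0000 theta=0.0000
After 1 (propagate distance d=29): x=2.0000 theta=0.0000
After 2 (thin lens f=18): x=2.0000 theta=-1/9 (≈-0.1111)
After 3 (propagate distance d=11): x=7/9 (≈0.7778) theta=-1/9 (≈-0.1111)
After 4 (thin lens f=15): x=7/9 (≈0.7778) theta=-22/135 (≈-0.1630)
z_focus = -x_out/theta_out = -(7/9)/(-22/135) = 105/22 ≈ 4.7727
Rounded to 4 decimal places: z = 4.7727

Answer: 4.7727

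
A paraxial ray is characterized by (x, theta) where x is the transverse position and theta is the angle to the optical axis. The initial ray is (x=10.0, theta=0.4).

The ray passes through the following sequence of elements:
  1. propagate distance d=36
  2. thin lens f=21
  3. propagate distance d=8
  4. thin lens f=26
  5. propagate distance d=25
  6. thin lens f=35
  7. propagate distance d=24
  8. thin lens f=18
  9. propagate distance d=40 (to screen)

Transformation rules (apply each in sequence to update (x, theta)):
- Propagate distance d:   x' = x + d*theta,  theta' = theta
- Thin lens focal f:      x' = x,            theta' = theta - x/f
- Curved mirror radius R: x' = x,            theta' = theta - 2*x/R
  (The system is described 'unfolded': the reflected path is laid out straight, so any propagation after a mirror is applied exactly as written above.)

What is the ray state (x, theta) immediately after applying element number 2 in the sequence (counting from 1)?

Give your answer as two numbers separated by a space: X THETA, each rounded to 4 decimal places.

Answer: 24.4000 -0.7619

Derivation:
Initial: x=10.0000 theta=0.4000
After 1 (propagate distance d=36): x=24.4000 theta=0.4000
After 2 (thin lens f=21): x=24.4000 theta=-16/21 (≈-0.7619)
Rounded to 4 decimal places: x = 24.4000, theta = -0.7619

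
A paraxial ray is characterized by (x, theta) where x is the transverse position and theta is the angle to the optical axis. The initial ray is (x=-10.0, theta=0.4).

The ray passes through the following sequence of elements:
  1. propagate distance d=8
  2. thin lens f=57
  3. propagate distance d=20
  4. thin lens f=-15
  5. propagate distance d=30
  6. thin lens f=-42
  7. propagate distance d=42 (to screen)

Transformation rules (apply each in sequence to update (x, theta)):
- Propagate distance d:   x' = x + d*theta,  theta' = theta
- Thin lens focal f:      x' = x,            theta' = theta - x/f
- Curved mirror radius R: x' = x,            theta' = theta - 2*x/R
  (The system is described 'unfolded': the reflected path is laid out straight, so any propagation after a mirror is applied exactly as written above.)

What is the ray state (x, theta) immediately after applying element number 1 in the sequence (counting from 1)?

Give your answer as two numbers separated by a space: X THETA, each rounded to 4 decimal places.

Answer: -6.8000 0.4000

Derivation:
Initial: x=-10.0000 theta=0.4000
After 1 (propagate distance d=8): x=-6.8000 theta=0.4000
Rounded to 4 decimal places: x = -6.8000, theta = 0.4000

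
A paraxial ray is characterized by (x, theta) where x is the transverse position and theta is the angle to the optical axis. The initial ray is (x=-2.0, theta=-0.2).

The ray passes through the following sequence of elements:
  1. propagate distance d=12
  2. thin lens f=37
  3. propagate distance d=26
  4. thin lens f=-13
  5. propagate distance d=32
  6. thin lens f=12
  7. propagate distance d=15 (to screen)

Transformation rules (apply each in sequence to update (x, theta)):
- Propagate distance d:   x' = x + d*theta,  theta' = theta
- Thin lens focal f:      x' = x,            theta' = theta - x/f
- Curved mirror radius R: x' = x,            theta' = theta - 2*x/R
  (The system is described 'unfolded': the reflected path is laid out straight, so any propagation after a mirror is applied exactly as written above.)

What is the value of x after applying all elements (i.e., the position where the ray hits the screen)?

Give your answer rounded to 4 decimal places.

Answer: -2.4449

Derivation:
Initial: x=-2.0000 theta=-0.2000
After 1 (propagate distance d=12): x=-4.4000 theta=-0.2000
After 2 (thin lens f=37): x=-4.4000 theta=-3/37 (≈-0.0811)
After 3 (propagate distance d=26): x=-1204/185 (≈-6.5081) theta=-3/37 (≈-0.0811)
After 4 (thin lens f=-13): x=-1204/185 (≈-6.5081) theta=-1399/2405 (≈-0.5817)
After 5 (propagate distance d=32): x=-12084/481 (≈-25.1227) theta=-1399/2405 (≈-0.5817)
After 6 (thin lens f=12): x=-12084/481 (≈-25.1227) theta=3636/2405 (≈1.5119)
After 7 (propagate distance d=15 (to screen)): x=-1176/481 (≈-2.4449) theta=3636/2405 (≈1.5119)
Rounded to 4 decimal places: x = -2.4449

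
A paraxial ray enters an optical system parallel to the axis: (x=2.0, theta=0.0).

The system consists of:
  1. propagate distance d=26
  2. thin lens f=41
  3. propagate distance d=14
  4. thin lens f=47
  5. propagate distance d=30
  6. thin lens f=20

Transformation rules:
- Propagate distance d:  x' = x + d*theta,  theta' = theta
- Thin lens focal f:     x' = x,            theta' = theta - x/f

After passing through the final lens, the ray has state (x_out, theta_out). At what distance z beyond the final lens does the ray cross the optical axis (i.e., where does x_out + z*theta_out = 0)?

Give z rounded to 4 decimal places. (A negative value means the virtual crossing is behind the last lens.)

Initial: x=2.0000 theta=0.0000
After 1 (propagate distance d=26): x=2.0000 theta=0.0000
After 2 (thin lens f=41): x=2.0000 theta=-2/41 (≈-0.0488)
After 3 (propagate distance d=14): x=54/41 (≈1.3171) theta=-2/41 (≈-0.0488)
After 4 (thin lens f=47): x=54/41 (≈1.3171) theta=-148/1927 (≈-0.0768)
After 5 (propagate distance d=30): x=-1902/1927 (≈-0.9870) theta=-148/1927 (≈-0.0768)
After 6 (thin lens f=20): x=-1902/1927 (≈-0.9870) theta=-529/19270 (≈-0.0275)
z_focus = -x_out/theta_out = -(-1902/1927)/(-529/19270) = -19020/529 ≈ -35.9546
Rounded to 4 decimal places: z = -35.9546

Answer: -35.9546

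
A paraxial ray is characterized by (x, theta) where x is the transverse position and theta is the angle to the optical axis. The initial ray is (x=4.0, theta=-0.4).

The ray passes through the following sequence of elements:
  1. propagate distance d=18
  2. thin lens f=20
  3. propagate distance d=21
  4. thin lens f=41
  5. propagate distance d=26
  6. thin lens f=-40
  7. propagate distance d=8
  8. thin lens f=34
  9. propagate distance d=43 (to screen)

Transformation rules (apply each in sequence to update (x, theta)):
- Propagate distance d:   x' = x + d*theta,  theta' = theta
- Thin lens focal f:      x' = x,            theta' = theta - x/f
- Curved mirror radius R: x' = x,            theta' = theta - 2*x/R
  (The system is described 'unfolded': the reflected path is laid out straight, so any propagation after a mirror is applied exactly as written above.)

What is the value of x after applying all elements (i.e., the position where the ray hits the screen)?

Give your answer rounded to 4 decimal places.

Answer: -8.6044

Derivation:
Initial: x=4.0000 theta=-0.4000
After 1 (propagate distance d=18): x=-3.2000 theta=-0.4000
After 2 (thin lens f=20): x=-3.2000 theta=-0.2400
After 3 (propagate distance d=21): x=-8.2400 theta=-0.2400
After 4 (thin lens f=41): x=-8.2400 theta=-8/205 (≈-0.0390)
After 5 (propagate distance d=26): x=-9486/1025 (≈-9.2546) theta=-8/205 (≈-0.0390)
After 6 (thin lens f=-40): x=-9486/1025 (≈-9.2546) theta=-5543/20500 (≈-0.2704)
After 7 (propagate distance d=8): x=-58516/5125 (≈-11.4178) theta=-5543/20500 (≈-0.2704)
After 8 (thin lens f=34): x=-58516/5125 (≈-11.4178) theta=22801/348500 (≈0.0654)
After 9 (propagate distance d=43 (to screen)): x=-599729/69700 (≈-8.6044) theta=22801/348500 (≈0.0654)
Rounded to 4 decimal places: x = -8.6044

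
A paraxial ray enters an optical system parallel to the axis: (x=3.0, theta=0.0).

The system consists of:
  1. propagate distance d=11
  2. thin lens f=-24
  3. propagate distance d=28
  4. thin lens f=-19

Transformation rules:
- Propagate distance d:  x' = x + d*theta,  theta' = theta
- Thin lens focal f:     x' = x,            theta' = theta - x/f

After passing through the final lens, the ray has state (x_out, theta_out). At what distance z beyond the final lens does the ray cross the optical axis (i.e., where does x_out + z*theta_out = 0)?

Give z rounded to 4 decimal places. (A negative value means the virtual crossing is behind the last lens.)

Initial: x=3.0000 theta=0.0000
After 1 (propagate distance d=11): x=3.0000 theta=0.0000
After 2 (thin lens f=-24): x=3.0000 theta=0.1250
After 3 (propagate distance d=28): x=6.5000 theta=0.1250
After 4 (thin lens f=-19): x=6.5000 theta=71/152 (≈0.4671)
z_focus = -x_out/theta_out = -(6.5000)/(71/152) = -988/71 ≈ -13.9155
Rounded to 4 decimal places: z = -13.9155

Answer: -13.9155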